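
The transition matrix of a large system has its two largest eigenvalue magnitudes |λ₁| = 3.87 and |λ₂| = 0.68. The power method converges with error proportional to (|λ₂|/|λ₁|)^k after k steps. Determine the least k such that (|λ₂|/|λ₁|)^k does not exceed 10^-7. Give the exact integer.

|λ₂/λ₁| = 0.68/3.87 = 0.17571
Need k ≥ ln(10^-7) / ln(0.17571) = -16.1181 / -1.7389 ≈ 9.269
Smallest integer k satisfying the bound: 10

10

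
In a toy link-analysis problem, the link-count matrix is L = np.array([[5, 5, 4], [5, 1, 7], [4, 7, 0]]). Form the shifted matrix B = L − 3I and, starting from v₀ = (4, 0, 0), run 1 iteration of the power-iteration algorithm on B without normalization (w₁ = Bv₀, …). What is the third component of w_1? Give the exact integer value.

16

B = L − 3I has rows (2, 5, 4); (5, -2, 7); (4, 7, -3)
w1 = Bv₀ = (8, 20, 16)
Requested component of w1: 16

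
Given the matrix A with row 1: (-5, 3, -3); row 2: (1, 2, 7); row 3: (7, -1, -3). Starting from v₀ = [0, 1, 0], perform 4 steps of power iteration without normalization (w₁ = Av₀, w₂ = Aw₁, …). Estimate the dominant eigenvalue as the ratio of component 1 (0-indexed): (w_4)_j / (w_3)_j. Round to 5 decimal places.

w1 = Av₀ = (3, 2, -1)
w2 = Aw1 = (-6, 0, 22)
w3 = Aw2 = (-36, 148, -108)
w4 = Aw3 = (948, -496, -76)
Ratio at component: -496 / 148 = -3.35135

λ ≈ -3.35135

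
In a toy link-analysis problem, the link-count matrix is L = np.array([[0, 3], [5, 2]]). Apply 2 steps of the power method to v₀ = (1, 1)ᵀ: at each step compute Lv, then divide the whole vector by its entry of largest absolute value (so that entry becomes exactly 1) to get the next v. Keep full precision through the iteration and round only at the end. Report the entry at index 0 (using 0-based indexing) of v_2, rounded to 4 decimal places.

Lv0 = (3.00000, 7.00000); divide by 7.00000 → v1 = (0.42857, 1.00000)
Lv1 = (3.00000, 4.14286); divide by 4.14286 → v2 = (0.72414, 1.00000)
Requested entry of v2: 21/29 = 0.7241

0.7241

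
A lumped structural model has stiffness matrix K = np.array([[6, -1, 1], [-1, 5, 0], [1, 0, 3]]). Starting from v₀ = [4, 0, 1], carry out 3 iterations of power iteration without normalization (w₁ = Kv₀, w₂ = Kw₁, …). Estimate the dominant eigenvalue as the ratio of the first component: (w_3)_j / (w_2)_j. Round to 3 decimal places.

λ ≈ 6.565

w1 = Kv₀ = (6·4 + (-1)·0 + 1·1; (-1)·4 + 5·0 + 0·1; 1·4 + 0·0 + 3·1) = (25, -4, 7)
w2 = Kw1 = (6·25 + (-1)·(-4) + 1·7; (-1)·25 + 5·(-4) + 0·7; 1·25 + 0·(-4) + 3·7) = (161, -45, 46)
w3 = Kw2 = (1057, -386, 299)
Ratio at component: 1057 / 161 = 6.565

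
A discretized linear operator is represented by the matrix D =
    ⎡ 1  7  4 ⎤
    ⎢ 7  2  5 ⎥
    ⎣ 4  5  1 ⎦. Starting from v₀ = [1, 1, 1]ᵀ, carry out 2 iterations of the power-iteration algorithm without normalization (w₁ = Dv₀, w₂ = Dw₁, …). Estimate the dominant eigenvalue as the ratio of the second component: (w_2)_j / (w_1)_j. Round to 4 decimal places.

w1 = Dv₀ = (1·1 + 7·1 + 4·1; 7·1 + 2·1 + 5·1; 4·1 + 5·1 + 1·1) = (12, 14, 10)
w2 = Dw1 = (1·12 + 7·14 + 4·10; 7·12 + 2·14 + 5·10; 4·12 + 5·14 + 1·10) = (150, 162, 128)
Ratio at component: 162 / 14 = 11.5714

11.5714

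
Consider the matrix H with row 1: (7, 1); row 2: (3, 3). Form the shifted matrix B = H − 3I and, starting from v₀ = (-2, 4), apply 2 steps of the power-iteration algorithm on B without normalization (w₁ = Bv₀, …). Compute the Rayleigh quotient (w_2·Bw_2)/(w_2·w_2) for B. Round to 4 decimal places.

4.7643

B = H − 3I has rows (4, 1); (3, 0)
w1 = Bv₀ = (4·(-2) + 1·4; 3·(-2) + 0·4) = (-4, -6)
w2 = Bw1 = (4·(-4) + 1·(-6); 3·(-4) + 0·(-6)) = (-22, -12)
Bw2 = (-100, -66)
w2·Bw2 = 2992; w2·w2 = 628; μ ≈ 2992/628 = 4.7643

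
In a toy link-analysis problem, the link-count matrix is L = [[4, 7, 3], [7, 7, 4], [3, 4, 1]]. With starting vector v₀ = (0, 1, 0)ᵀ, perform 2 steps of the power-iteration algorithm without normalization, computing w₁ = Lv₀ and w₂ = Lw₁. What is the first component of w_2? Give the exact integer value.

w1 = Lv₀ = (7, 7, 4)
w2 = Lw1 = (89, 114, 53)
The requested component of w2 is 89.

89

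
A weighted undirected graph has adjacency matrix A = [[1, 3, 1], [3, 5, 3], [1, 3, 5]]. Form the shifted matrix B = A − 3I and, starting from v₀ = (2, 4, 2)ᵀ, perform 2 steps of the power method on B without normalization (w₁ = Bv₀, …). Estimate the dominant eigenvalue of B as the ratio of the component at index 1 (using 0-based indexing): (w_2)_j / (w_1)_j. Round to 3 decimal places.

μ ≈ 6.200

B = A − 3I has rows (-2, 3, 1); (3, 2, 3); (1, 3, 2)
w1 = Bv₀ = ((-2)·2 + 3·4 + 1·2; 3·2 + 2·4 + 3·2; 1·2 + 3·4 + 2·2) = (10, 20, 18)
w2 = Bw1 = ((-2)·10 + 3·20 + 1·18; 3·10 + 2·20 + 3·18; 1·10 + 3·20 + 2·18) = (58, 124, 106)
Ratio: 124/20 = 6.200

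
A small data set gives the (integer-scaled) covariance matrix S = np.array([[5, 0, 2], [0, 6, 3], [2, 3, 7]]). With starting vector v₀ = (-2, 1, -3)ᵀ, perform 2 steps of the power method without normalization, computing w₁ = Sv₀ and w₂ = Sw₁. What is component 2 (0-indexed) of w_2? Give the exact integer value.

w1 = Sv₀ = (5·(-2) + 0·1 + 2·(-3); 0·(-2) + 6·1 + 3·(-3); 2·(-2) + 3·1 + 7·(-3)) = (-16, -3, -22)
w2 = Sw1 = (5·(-16) + 0·(-3) + 2·(-22); 0·(-16) + 6·(-3) + 3·(-22); 2·(-16) + 3·(-3) + 7·(-22)) = (-124, -84, -195)
The requested component of w2 is -195.

-195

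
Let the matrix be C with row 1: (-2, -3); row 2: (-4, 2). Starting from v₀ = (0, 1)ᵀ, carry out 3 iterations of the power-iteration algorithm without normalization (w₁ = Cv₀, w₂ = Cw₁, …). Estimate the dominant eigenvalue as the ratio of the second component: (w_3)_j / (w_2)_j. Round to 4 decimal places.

w1 = Cv₀ = ((-2)·0 + (-3)·1; (-4)·0 + 2·1) = (-3, 2)
w2 = Cw1 = ((-2)·(-3) + (-3)·2; (-4)·(-3) + 2·2) = (0, 16)
w3 = Cw2 = (-48, 32)
Ratio at component: 32 / 16 = 2.0000

λ ≈ 2.0000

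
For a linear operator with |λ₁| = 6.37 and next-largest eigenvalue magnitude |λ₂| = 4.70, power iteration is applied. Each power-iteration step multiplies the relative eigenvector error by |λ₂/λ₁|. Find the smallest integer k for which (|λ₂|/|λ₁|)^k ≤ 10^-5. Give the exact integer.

38

|λ₂/λ₁| = 4.70/6.37 = 0.73783
Need k ≥ ln(10^-5) / ln(0.73783) = -11.5129 / -0.3040 ≈ 37.867
Smallest integer k satisfying the bound: 38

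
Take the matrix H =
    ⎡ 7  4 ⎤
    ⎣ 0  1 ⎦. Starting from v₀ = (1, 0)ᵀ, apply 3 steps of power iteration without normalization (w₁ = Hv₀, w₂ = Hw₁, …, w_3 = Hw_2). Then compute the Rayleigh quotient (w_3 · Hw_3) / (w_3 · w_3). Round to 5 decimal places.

λ ≈ 7.00000

w1 = Hv₀ = (7, 0)
w2 = Hw1 = (49, 0)
w3 = Hw2 = (343, 0)
Hw3 = (2401, 0)
w3·Hw3 = 343·2401 + 0·0 = 823543; w3·w3 = 343·343 + 0·0 = 117649
λ ≈ 823543/117649 = 7.00000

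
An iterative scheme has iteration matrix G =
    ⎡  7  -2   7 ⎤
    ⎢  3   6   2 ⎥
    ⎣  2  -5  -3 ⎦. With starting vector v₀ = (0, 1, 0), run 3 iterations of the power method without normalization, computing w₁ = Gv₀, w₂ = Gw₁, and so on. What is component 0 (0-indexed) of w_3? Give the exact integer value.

w1 = Gv₀ = (7·0 + (-2)·1 + 7·0; 3·0 + 6·1 + 2·0; 2·0 + (-5)·1 + (-3)·0) = (-2, 6, -5)
w2 = Gw1 = (7·(-2) + (-2)·6 + 7·(-5); 3·(-2) + 6·6 + 2·(-5); 2·(-2) + (-5)·6 + (-3)·(-5)) = (-61, 20, -19)
w3 = Gw2 = (-600, -101, -165)
The requested component of w3 is -600.

-600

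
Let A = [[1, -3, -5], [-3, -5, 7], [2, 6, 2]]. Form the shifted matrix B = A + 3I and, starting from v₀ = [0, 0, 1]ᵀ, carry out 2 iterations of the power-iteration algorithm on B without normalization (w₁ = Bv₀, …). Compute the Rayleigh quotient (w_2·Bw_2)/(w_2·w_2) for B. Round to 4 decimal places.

μ ≈ 9.3579

B = A + 3I has rows (4, -3, -5); (-3, -2, 7); (2, 6, 5)
w1 = Bv₀ = (-5, 7, 5)
w2 = Bw1 = (-66, 36, 57)
Bw2 = (-657, 525, 369)
w2·Bw2 = 83295; w2·w2 = 8901; μ ≈ 83295/8901 = 9.3579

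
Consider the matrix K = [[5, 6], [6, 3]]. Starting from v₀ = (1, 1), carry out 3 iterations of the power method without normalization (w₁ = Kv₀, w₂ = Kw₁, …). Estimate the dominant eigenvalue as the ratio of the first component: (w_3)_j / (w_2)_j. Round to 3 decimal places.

w1 = Kv₀ = (5·1 + 6·1; 6·1 + 3·1) = (11, 9)
w2 = Kw1 = (5·11 + 6·9; 6·11 + 3·9) = (109, 93)
w3 = Kw2 = (1103, 933)
Ratio at component: 1103 / 109 = 10.119

λ ≈ 10.119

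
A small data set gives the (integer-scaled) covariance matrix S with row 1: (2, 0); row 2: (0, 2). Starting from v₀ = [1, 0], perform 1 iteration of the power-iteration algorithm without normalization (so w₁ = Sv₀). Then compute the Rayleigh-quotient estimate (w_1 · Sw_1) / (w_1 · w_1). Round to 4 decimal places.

2.0000

w1 = Sv₀ = (2, 0)
Sw1 = (4, 0)
w1·Sw1 = 2·4 + 0·0 = 8; w1·w1 = 2·2 + 0·0 = 4
λ ≈ 8/4 = 2.0000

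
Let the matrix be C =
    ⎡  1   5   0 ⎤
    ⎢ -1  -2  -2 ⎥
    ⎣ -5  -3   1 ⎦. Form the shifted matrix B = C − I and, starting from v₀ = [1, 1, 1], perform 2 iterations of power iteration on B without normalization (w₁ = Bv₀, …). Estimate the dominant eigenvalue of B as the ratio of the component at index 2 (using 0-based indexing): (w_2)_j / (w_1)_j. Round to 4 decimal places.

B = C − I has rows (0, 5, 0); (-1, -3, -2); (-5, -3, 0)
w1 = Bv₀ = (0·1 + 5·1 + 0·1; (-1)·1 + (-3)·1 + (-2)·1; (-5)·1 + (-3)·1 + 0·1) = (5, -6, -8)
w2 = Bw1 = (0·5 + 5·(-6) + 0·(-8); (-1)·5 + (-3)·(-6) + (-2)·(-8); (-5)·5 + (-3)·(-6) + 0·(-8)) = (-30, 29, -7)
Ratio: -7/-8 = 0.8750

0.8750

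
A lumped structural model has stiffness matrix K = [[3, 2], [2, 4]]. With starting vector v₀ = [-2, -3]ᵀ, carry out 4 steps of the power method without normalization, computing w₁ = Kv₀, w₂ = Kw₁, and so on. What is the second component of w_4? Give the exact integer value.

-2712

w1 = Kv₀ = (-12, -16)
w2 = Kw1 = (-68, -88)
w3 = Kw2 = (-380, -488)
w4 = Kw3 = (-2116, -2712)
The requested component of w4 is -2712.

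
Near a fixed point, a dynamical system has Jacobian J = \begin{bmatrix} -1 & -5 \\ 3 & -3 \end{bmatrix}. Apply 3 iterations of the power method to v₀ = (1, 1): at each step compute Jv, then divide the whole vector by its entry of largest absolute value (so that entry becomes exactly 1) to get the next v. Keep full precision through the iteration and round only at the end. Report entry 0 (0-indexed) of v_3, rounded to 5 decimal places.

Jv0 = (-6.000000, 0.000000); divide by -6.000000 → v1 = (1.000000, 0.000000)
Jv1 = (-1.000000, 3.000000); divide by 3.000000 → v2 = (-0.333333, 1.000000)
Jv2 = (-4.666667, -4.000000); divide by -4.666667 → v3 = (1.000000, 0.857143)
Requested entry of v3: 84/84 = 1.00000

1.00000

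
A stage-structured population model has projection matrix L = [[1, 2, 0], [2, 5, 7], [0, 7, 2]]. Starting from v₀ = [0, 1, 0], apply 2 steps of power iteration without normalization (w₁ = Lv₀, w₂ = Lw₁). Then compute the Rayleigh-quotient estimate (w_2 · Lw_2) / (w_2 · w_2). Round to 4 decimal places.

w1 = Lv₀ = (1·0 + 2·1 + 0·0; 2·0 + 5·1 + 7·0; 0·0 + 7·1 + 2·0) = (2, 5, 7)
w2 = Lw1 = (1·2 + 2·5 + 0·7; 2·2 + 5·5 + 7·7; 0·2 + 7·5 + 2·7) = (12, 78, 49)
Lw2 = (168, 757, 644)
w2·Lw2 = 12·168 + 78·757 + 49·644 = 92618; w2·w2 = 12·12 + 78·78 + 49·49 = 8629
λ ≈ 92618/8629 = 10.7333

10.7333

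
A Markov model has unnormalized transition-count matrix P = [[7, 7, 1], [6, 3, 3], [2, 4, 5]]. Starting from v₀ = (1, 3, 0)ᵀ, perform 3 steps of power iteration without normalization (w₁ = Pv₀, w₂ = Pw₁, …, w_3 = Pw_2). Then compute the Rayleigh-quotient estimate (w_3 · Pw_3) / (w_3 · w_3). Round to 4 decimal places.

λ ≈ 13.1063

w1 = Pv₀ = (7·1 + 7·3 + 1·0; 6·1 + 3·3 + 3·0; 2·1 + 4·3 + 5·0) = (28, 15, 14)
w2 = Pw1 = (7·28 + 7·15 + 1·14; 6·28 + 3·15 + 3·14; 2·28 + 4·15 + 5·14) = (315, 255, 186)
w3 = Pw2 = (4176, 3213, 2580)
Pw3 = (54303, 42435, 34104)
w3·Pw3 = 4176·54303 + 3213·42435 + 2580·34104 = 451101303; w3·w3 = 4176·4176 + 3213·3213 + 2580·2580 = 34418745
λ ≈ 451101303/34418745 = 13.1063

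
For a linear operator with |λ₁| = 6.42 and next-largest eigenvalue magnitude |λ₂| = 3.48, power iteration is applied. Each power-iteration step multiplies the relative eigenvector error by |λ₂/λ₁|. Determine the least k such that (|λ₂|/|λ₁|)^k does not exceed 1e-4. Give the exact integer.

|λ₂/λ₁| = 3.48/6.42 = 0.54206
Need k ≥ ln(1e-4) / ln(0.54206) = -9.2103 / -0.6124 ≈ 15.040
Smallest integer k satisfying the bound: 16

16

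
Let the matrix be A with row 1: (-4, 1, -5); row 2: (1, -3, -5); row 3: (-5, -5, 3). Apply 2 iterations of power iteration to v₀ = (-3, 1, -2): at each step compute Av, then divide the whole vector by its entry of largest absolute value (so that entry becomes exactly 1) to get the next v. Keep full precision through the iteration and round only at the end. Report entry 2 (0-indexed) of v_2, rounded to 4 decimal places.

Av0 = (23.00000, 4.00000, 4.00000); divide by 23.00000 → v1 = (1.00000, 0.17391, 0.17391)
Av1 = (-4.69565, -0.39130, -5.34783); divide by -5.34783 → v2 = (0.87805, 0.07317, 1.00000)
Requested entry of v2: -123/-123 = 1.0000

1.0000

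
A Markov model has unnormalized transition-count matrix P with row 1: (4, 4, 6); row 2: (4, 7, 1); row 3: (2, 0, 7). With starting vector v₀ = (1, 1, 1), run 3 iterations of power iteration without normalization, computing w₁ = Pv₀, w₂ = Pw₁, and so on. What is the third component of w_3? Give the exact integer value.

w1 = Pv₀ = (14, 12, 9)
w2 = Pw1 = (158, 149, 91)
w3 = Pw2 = (1774, 1766, 953)
The requested component of w3 is 953.

953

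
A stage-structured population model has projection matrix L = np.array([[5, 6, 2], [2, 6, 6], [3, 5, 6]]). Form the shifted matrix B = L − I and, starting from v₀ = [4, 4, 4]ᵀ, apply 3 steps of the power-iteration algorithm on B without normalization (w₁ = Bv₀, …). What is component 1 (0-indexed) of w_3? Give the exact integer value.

8540

B = L − I has rows (4, 6, 2); (2, 5, 6); (3, 5, 5)
w1 = Bv₀ = (48, 52, 52)
w2 = Bw1 = (608, 668, 664)
w3 = Bw2 = (7768, 8540, 8484)
Requested component of w3: 8540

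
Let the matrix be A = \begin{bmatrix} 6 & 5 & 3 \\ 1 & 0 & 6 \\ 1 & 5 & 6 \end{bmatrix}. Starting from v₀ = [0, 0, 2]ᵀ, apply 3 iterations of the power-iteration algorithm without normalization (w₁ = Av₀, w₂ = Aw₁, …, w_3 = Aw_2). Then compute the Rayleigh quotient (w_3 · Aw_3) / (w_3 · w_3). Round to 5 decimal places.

λ ≈ 11.01534

w1 = Av₀ = (6, 12, 12)
w2 = Aw1 = (132, 78, 138)
w3 = Aw2 = (1596, 960, 1350)
Aw3 = (18426, 9696, 14496)
w3·Aw3 = 1596·18426 + 960·9696 + 1350·14496 = 58285656; w3·w3 = 1596·1596 + 960·960 + 1350·1350 = 5291316
λ ≈ 58285656/5291316 = 11.01534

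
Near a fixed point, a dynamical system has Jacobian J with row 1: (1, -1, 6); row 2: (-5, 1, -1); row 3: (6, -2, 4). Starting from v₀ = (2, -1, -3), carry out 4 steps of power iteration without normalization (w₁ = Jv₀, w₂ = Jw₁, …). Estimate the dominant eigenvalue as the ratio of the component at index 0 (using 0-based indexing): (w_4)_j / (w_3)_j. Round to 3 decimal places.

w1 = Jv₀ = (-15, -8, 2)
w2 = Jw1 = (5, 65, -66)
w3 = Jw2 = (-456, 106, -364)
w4 = Jw3 = (-2746, 2750, -4404)
Ratio at component: -2746 / -456 = 6.022

6.022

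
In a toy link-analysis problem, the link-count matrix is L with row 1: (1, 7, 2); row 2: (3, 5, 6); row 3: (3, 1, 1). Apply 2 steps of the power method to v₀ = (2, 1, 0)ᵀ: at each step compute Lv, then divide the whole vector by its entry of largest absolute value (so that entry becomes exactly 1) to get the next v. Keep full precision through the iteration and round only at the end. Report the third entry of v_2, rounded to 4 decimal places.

Lv0 = (9.00000, 11.00000, 7.00000); divide by 11.00000 → v1 = (0.81818, 1.00000, 0.63636)
Lv1 = (9.09091, 11.27273, 4.09091); divide by 11.27273 → v2 = (0.80645, 1.00000, 0.36290)
Requested entry of v2: 45/124 = 0.3629

0.3629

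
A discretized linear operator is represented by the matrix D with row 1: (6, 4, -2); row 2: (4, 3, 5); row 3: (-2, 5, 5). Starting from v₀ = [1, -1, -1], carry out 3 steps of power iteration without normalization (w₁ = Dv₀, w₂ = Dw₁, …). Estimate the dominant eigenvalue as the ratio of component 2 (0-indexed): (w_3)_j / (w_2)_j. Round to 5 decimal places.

w1 = Dv₀ = (6·1 + 4·(-1) + (-2)·(-1); 4·1 + 3·(-1) + 5·(-1); (-2)·1 + 5·(-1) + 5·(-1)) = (4, -4, -12)
w2 = Dw1 = (6·4 + 4·(-4) + (-2)·(-12); 4·4 + 3·(-4) + 5·(-12); (-2)·4 + 5·(-4) + 5·(-12)) = (32, -56, -88)
w3 = Dw2 = (144, -480, -784)
Ratio at component: -784 / -88 = 8.90909

8.90909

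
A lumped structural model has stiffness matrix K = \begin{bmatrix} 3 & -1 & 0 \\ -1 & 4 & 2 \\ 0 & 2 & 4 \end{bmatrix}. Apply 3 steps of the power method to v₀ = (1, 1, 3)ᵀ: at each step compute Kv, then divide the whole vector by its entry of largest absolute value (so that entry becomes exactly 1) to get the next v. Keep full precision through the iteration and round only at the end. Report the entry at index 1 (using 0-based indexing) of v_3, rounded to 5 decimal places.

Kv0 = (2.000000, 9.000000, 14.000000); divide by 14.000000 → v1 = (0.142857, 0.642857, 1.000000)
Kv1 = (-0.214286, 4.428571, 5.285714); divide by 5.285714 → v2 = (-0.040541, 0.837838, 1.000000)
Kv2 = (-0.959459, 5.391892, 5.675676); divide by 5.675676 → v3 = (-0.169048, 0.950000, 1.000000)
Requested entry of v3: 399/420 = 0.95000

0.95000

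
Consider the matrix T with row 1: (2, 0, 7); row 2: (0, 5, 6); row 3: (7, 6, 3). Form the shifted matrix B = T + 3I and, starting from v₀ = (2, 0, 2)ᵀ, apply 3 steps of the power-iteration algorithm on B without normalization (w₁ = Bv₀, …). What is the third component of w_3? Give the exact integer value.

B = T + 3I has rows (5, 0, 7); (0, 8, 6); (7, 6, 6)
w1 = Bv₀ = (5·2 + 0·0 + 7·2; 0·2 + 8·0 + 6·2; 7·2 + 6·0 + 6·2) = (24, 12, 26)
w2 = Bw1 = (5·24 + 0·12 + 7·26; 0·24 + 8·12 + 6·26; 7·24 + 6·12 + 6·26) = (302, 252, 396)
w3 = Bw2 = (4282, 4392, 6002)
Requested component of w3: 6002

6002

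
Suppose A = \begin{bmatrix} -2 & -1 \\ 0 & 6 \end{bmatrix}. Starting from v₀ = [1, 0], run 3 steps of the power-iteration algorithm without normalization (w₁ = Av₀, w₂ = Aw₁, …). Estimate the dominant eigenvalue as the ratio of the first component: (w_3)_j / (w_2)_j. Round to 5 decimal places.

-2.00000

w1 = Av₀ = (-2, 0)
w2 = Aw1 = (4, 0)
w3 = Aw2 = (-8, 0)
Ratio at component: -8 / 4 = -2.00000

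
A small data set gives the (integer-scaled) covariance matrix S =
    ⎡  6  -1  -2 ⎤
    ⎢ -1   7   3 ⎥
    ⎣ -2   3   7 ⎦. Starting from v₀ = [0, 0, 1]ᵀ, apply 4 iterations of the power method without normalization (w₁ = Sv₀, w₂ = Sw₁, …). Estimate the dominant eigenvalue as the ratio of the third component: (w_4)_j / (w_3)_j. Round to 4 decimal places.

w1 = Sv₀ = (-2, 3, 7)
w2 = Sw1 = (-29, 44, 62)
w3 = Sw2 = (-342, 523, 624)
w4 = Sw3 = (-3823, 5875, 6621)
Ratio at component: 6621 / 624 = 10.6106

10.6106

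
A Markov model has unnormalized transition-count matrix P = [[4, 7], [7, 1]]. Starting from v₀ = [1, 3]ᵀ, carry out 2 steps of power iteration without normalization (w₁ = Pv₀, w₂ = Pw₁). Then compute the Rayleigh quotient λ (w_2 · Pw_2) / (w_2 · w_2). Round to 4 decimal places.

9.3485

w1 = Pv₀ = (4·1 + 7·3; 7·1 + 1·3) = (25, 10)
w2 = Pw1 = (4·25 + 7·10; 7·25 + 1·10) = (170, 185)
Pw2 = (1975, 1375)
w2·Pw2 = 170·1975 + 185·1375 = 590125; w2·w2 = 170·170 + 185·185 = 63125
λ ≈ 590125/63125 = 9.3485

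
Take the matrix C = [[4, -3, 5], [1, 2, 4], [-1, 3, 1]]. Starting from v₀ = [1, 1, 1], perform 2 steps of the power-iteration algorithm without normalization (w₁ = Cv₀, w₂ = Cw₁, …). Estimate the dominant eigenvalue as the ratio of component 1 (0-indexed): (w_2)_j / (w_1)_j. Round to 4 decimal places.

w1 = Cv₀ = (4·1 + (-3)·1 + 5·1; 1·1 + 2·1 + 4·1; (-1)·1 + 3·1 + 1·1) = (6, 7, 3)
w2 = Cw1 = (4·6 + (-3)·7 + 5·3; 1·6 + 2·7 + 4·3; (-1)·6 + 3·7 + 1·3) = (18, 32, 18)
Ratio at component: 32 / 7 = 4.5714

λ ≈ 4.5714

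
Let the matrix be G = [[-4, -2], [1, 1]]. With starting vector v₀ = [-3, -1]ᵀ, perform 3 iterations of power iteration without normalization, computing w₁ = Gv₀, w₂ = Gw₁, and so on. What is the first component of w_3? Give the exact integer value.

w1 = Gv₀ = ((-4)·(-3) + (-2)·(-1); 1·(-3) + 1·(-1)) = (14, -4)
w2 = Gw1 = ((-4)·14 + (-2)·(-4); 1·14 + 1·(-4)) = (-48, 10)
w3 = Gw2 = (172, -38)
The requested component of w3 is 172.

172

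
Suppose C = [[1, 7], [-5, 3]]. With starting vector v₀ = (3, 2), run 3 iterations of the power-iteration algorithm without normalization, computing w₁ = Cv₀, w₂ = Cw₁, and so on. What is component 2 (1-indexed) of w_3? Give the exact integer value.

w1 = Cv₀ = (17, -9)
w2 = Cw1 = (-46, -112)
w3 = Cw2 = (-830, -106)
The requested component of w3 is -106.

-106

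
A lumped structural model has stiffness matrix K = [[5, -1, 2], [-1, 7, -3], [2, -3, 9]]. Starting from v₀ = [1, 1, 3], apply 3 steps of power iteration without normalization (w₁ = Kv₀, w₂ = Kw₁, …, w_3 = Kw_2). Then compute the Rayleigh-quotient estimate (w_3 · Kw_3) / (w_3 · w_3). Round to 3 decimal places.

w1 = Kv₀ = (10, -3, 26)
w2 = Kw1 = (105, -109, 263)
w3 = Kw2 = (1160, -1657, 2904)
Kw3 = (13265, -21471, 33427)
w3·Kw3 = 1160·13265 + (-1657)·(-21471) + 2904·33427 = 148036855; w3·w3 = 1160·1160 + (-1657)·(-1657) + 2904·2904 = 12524465
λ ≈ 148036855/12524465 = 11.820

λ ≈ 11.820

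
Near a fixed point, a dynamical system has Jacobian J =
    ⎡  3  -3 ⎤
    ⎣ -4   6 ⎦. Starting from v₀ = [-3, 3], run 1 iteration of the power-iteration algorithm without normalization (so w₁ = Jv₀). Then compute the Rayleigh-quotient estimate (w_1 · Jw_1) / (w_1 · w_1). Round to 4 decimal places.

8.2941

w1 = Jv₀ = (3·(-3) + (-3)·3; (-4)·(-3) + 6·3) = (-18, 30)
Jw1 = (-144, 252)
w1·Jw1 = (-18)·(-144) + 30·252 = 10152; w1·w1 = (-18)·(-18) + 30·30 = 1224
λ ≈ 10152/1224 = 8.2941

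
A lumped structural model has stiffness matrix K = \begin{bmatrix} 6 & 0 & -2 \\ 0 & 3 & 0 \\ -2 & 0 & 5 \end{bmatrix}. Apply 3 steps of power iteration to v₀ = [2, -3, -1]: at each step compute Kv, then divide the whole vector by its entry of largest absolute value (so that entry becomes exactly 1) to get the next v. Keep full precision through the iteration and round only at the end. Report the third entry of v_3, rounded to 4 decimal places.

Kv0 = (14.00000, -9.00000, -9.00000); divide by 14.00000 → v1 = (1.00000, -0.64286, -0.64286)
Kv1 = (7.28571, -1.92857, -5.21429); divide by 7.28571 → v2 = (1.00000, -0.26471, -0.71569)
Kv2 = (7.43137, -0.79412, -5.57843); divide by 7.43137 → v3 = (1.00000, -0.10686, -0.75066)
Requested entry of v3: -569/758 = -0.7507

-0.7507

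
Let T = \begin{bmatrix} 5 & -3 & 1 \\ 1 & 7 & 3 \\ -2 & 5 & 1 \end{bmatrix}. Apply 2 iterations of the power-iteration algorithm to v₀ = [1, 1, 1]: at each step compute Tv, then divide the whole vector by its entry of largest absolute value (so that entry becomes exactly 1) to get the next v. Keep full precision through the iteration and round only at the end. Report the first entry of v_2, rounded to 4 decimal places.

-0.1522

Tv0 = (3.00000, 11.00000, 4.00000); divide by 11.00000 → v1 = (0.27273, 1.00000, 0.36364)
Tv1 = (-1.27273, 8.36364, 4.81818); divide by 8.36364 → v2 = (-0.15217, 1.00000, 0.57609)
Requested entry of v2: -14/92 = -0.1522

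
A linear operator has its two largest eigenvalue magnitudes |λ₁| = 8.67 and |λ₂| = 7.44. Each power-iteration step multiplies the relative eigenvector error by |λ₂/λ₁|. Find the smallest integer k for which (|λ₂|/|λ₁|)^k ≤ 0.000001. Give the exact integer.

91

|λ₂/λ₁| = 7.44/8.67 = 0.85813
Need k ≥ ln(0.000001) / ln(0.85813) = -13.8155 / -0.1530 ≈ 90.299
Smallest integer k satisfying the bound: 91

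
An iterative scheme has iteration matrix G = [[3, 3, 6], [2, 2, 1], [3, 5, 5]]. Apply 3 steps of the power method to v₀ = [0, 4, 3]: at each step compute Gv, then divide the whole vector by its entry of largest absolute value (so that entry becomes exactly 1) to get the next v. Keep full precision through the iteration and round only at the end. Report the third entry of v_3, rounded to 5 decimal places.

Gv0 = (30.000000, 11.000000, 35.000000); divide by 35.000000 → v1 = (0.857143, 0.314286, 1.000000)
Gv1 = (9.514286, 3.342857, 9.142857); divide by 9.514286 → v2 = (1.000000, 0.351351, 0.960961)
Gv2 = (9.819820, 3.663664, 9.561562); divide by 9.819820 → v3 = (1.000000, 0.373089, 0.973700)
Requested entry of v3: 3184/3270 = 0.97370

0.97370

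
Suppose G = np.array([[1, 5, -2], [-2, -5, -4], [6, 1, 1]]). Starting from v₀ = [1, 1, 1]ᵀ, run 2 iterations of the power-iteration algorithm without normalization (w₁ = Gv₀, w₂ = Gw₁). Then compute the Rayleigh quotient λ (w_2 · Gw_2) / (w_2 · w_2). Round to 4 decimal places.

-1.1218

w1 = Gv₀ = (4, -11, 8)
w2 = Gw1 = (-67, 15, 21)
Gw2 = (-34, -25, -366)
w2·Gw2 = (-67)·(-34) + 15·(-25) + 21·(-366) = -5783; w2·w2 = (-67)·(-67) + 15·15 + 21·21 = 5155
λ ≈ -5783/5155 = -1.1218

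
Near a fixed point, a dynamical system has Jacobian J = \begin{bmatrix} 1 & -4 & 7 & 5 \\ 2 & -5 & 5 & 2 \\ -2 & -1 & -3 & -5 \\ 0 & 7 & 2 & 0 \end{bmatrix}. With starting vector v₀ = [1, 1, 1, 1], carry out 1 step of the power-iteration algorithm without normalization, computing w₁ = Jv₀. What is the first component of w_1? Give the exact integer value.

w1 = Jv₀ = (1·1 + (-4)·1 + 7·1 + 5·1; 2·1 + (-5)·1 + 5·1 + 2·1; (-2)·1 + (-1)·1 + (-3)·1 + (-5)·1; 0·1 + 7·1 + 2·1 + 0·1) = (9, 4, -11, 9)
The requested component of w1 is 9.

9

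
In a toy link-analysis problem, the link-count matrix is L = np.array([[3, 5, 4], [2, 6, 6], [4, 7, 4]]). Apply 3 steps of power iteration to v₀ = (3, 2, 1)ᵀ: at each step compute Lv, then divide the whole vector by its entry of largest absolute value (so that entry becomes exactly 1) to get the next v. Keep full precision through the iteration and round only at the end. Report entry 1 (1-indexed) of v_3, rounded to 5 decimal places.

0.80378

Lv0 = (23.000000, 24.000000, 30.000000); divide by 30.000000 → v1 = (0.766667, 0.800000, 1.000000)
Lv1 = (10.300000, 12.333333, 12.666667); divide by 12.666667 → v2 = (0.813158, 0.973684, 1.000000)
Lv2 = (11.307895, 13.468421, 14.068421); divide by 14.068421 → v3 = (0.803779, 0.957351, 1.000000)
Requested entry of v3: 4297/5346 = 0.80378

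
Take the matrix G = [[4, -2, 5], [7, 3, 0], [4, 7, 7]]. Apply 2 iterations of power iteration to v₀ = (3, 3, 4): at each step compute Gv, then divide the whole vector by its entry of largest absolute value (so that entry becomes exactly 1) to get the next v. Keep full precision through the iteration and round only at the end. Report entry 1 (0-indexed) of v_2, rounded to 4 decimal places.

0.3671

Gv0 = (26.00000, 30.00000, 61.00000); divide by 61.00000 → v1 = (0.42623, 0.49180, 1.00000)
Gv1 = (5.72131, 4.45902, 12.14754); divide by 12.14754 → v2 = (0.47099, 0.36707, 1.00000)
Requested entry of v2: 272/741 = 0.3671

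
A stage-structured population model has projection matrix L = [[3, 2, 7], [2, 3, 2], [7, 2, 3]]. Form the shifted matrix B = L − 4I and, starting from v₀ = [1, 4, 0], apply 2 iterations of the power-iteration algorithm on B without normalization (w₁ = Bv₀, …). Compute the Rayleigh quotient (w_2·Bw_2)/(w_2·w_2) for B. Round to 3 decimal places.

B = L − 4I has rows (-1, 2, 7); (2, -1, 2); (7, 2, -1)
w1 = Bv₀ = ((-1)·1 + 2·4 + 7·0; 2·1 + (-1)·4 + 2·0; 7·1 + 2·4 + (-1)·0) = (7, -2, 15)
w2 = Bw1 = ((-1)·7 + 2·(-2) + 7·15; 2·7 + (-1)·(-2) + 2·15; 7·7 + 2·(-2) + (-1)·15) = (94, 46, 30)
Bw2 = (208, 202, 720)
w2·Bw2 = 50444; w2·w2 = 11852; μ ≈ 50444/11852 = 4.256

μ ≈ 4.256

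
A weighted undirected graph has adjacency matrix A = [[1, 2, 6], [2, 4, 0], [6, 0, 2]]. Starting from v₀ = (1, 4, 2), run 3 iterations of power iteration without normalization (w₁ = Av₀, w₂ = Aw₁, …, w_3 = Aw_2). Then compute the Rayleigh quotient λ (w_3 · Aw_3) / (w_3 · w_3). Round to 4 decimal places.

7.8868

w1 = Av₀ = (1·1 + 2·4 + 6·2; 2·1 + 4·4 + 0·2; 6·1 + 0·4 + 2·2) = (21, 18, 10)
w2 = Aw1 = (1·21 + 2·18 + 6·10; 2·21 + 4·18 + 0·10; 6·21 + 0·18 + 2·10) = (117, 114, 146)
w3 = Aw2 = (1221, 690, 994)
Aw3 = (8565, 5202, 9314)
w3·Aw3 = 1221·8565 + 690·5202 + 994·9314 = 23305361; w3·w3 = 1221·1221 + 690·690 + 994·994 = 2954977
λ ≈ 23305361/2954977 = 7.8868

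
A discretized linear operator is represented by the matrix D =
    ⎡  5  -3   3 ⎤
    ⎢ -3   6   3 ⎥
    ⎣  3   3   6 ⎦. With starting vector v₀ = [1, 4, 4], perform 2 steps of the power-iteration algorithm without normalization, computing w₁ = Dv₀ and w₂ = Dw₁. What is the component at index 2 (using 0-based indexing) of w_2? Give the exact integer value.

w1 = Dv₀ = (5·1 + (-3)·4 + 3·4; (-3)·1 + 6·4 + 3·4; 3·1 + 3·4 + 6·4) = (5, 33, 39)
w2 = Dw1 = (5·5 + (-3)·33 + 3·39; (-3)·5 + 6·33 + 3·39; 3·5 + 3·33 + 6·39) = (43, 300, 348)
The requested component of w2 is 348.

348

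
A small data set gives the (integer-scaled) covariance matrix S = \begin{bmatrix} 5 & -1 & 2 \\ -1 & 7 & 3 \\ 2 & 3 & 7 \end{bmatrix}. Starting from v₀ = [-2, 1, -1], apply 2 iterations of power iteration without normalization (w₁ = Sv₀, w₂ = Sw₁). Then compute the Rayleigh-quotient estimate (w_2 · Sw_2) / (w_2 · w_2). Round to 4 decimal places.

7.0494

w1 = Sv₀ = (-13, 6, -8)
w2 = Sw1 = (-87, 31, -64)
Sw2 = (-594, 112, -529)
w2·Sw2 = (-87)·(-594) + 31·112 + (-64)·(-529) = 89006; w2·w2 = (-87)·(-87) + 31·31 + (-64)·(-64) = 12626
λ ≈ 89006/12626 = 7.0494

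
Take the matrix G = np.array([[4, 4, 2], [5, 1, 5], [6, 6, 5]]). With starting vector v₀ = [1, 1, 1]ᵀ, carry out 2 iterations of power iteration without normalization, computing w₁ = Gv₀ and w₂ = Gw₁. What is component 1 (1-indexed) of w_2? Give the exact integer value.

118

w1 = Gv₀ = (4·1 + 4·1 + 2·1; 5·1 + 1·1 + 5·1; 6·1 + 6·1 + 5·1) = (10, 11, 17)
w2 = Gw1 = (4·10 + 4·11 + 2·17; 5·10 + 1·11 + 5·17; 6·10 + 6·11 + 5·17) = (118, 146, 211)
The requested component of w2 is 118.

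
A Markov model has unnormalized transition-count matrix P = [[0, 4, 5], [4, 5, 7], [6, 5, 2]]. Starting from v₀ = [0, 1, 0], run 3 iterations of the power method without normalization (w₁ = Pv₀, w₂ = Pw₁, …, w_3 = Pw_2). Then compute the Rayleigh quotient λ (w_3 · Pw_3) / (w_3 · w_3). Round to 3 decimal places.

w1 = Pv₀ = (4, 5, 5)
w2 = Pw1 = (45, 76, 59)
w3 = Pw2 = (599, 973, 768)
Pw3 = (7732, 12637, 9995)
w3·Pw3 = 599·7732 + 973·12637 + 768·9995 = 24603429; w3·w3 = 599·599 + 973·973 + 768·768 = 1895354
λ ≈ 24603429/1895354 = 12.981

λ ≈ 12.981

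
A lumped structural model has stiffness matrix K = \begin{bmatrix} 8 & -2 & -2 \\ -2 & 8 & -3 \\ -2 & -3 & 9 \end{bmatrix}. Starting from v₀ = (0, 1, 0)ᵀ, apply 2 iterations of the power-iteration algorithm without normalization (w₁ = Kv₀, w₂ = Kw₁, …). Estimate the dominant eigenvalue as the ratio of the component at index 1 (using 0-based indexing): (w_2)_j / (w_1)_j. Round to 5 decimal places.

λ ≈ 9.62500

w1 = Kv₀ = (-2, 8, -3)
w2 = Kw1 = (-26, 77, -47)
Ratio at component: 77 / 8 = 9.62500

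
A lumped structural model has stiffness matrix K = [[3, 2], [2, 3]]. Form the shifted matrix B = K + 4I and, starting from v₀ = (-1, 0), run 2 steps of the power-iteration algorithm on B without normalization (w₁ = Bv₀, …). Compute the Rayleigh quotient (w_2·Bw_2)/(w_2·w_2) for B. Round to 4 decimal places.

μ ≈ 8.6521

B = K + 4I has rows (7, 2); (2, 7)
w1 = Bv₀ = (-7, -2)
w2 = Bw1 = (-53, -28)
Bw2 = (-427, -302)
w2·Bw2 = 31087; w2·w2 = 3593; μ ≈ 31087/3593 = 8.6521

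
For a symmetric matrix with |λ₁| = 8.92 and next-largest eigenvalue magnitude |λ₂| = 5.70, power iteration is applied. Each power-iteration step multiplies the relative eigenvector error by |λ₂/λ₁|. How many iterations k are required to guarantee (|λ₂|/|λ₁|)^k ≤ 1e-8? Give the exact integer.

42

|λ₂/λ₁| = 5.70/8.92 = 0.63901
Need k ≥ ln(1e-8) / ln(0.63901) = -18.4207 / -0.4478 ≈ 41.133
Smallest integer k satisfying the bound: 42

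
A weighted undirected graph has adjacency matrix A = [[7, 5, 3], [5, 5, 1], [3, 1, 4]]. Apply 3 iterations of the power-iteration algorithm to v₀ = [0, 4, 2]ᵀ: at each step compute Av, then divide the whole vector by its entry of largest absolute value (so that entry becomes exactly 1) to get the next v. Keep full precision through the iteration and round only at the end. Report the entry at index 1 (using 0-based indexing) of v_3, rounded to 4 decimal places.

0.7620

Av0 = (26.00000, 22.00000, 12.00000); divide by 26.00000 → v1 = (1.00000, 0.84615, 0.46154)
Av1 = (12.61538, 9.69231, 5.69231); divide by 12.61538 → v2 = (1.00000, 0.76829, 0.45122)
Av2 = (12.19512, 9.29268, 5.57317); divide by 12.19512 → v3 = (1.00000, 0.76200, 0.45700)
Requested entry of v3: 3048/4000 = 0.7620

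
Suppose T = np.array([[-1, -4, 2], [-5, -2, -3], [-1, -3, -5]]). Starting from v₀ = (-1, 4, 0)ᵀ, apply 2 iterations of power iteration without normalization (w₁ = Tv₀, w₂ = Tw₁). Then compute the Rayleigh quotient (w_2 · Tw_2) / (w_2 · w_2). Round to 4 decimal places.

w1 = Tv₀ = ((-1)·(-1) + (-4)·4 + 2·0; (-5)·(-1) + (-2)·4 + (-3)·0; (-1)·(-1) + (-3)·4 + (-5)·0) = (-15, -3, -11)
w2 = Tw1 = ((-1)·(-15) + (-4)·(-3) + 2·(-11); (-5)·(-15) + (-2)·(-3) + (-3)·(-11); (-1)·(-15) + (-3)·(-3) + (-5)·(-11)) = (5, 114, 79)
Tw2 = (-303, -490, -742)
w2·Tw2 = 5·(-303) + 114·(-490) + 79·(-742) = -115993; w2·w2 = 5·5 + 114·114 + 79·79 = 19262
λ ≈ -115993/19262 = -6.0219

λ ≈ -6.0219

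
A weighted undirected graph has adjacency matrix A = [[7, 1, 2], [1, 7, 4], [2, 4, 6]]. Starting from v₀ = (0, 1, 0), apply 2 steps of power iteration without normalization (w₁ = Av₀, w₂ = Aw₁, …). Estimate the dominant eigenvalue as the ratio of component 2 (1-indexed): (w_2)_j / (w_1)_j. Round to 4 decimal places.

λ ≈ 9.4286

w1 = Av₀ = (1, 7, 4)
w2 = Aw1 = (22, 66, 54)
Ratio at component: 66 / 7 = 9.4286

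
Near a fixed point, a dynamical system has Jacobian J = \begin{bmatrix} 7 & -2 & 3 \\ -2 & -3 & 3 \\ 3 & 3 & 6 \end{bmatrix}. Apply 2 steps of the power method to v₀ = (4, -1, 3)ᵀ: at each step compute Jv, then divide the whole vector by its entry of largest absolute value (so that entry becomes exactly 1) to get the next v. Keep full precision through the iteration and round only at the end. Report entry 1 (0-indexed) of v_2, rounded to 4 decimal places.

-0.0260

Jv0 = (39.00000, 4.00000, 27.00000); divide by 39.00000 → v1 = (1.00000, 0.10256, 0.69231)
Jv1 = (8.87179, -0.23077, 7.46154); divide by 8.87179 → v2 = (1.00000, -0.02601, 0.84104)
Requested entry of v2: -9/346 = -0.0260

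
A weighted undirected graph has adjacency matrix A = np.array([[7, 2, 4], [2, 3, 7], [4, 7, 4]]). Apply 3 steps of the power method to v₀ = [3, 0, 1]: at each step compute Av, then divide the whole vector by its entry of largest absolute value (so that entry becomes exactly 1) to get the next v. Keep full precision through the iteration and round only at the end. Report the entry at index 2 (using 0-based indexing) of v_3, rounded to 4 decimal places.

1.0000

Av0 = (25.00000, 13.00000, 16.00000); divide by 25.00000 → v1 = (1.00000, 0.52000, 0.64000)
Av1 = (10.60000, 8.04000, 10.20000); divide by 10.60000 → v2 = (1.00000, 0.75849, 0.96226)
Av2 = (12.36604, 11.01132, 13.15849); divide by 13.15849 → v3 = (0.93978, 0.83682, 1.00000)
Requested entry of v3: 3487/3487 = 1.0000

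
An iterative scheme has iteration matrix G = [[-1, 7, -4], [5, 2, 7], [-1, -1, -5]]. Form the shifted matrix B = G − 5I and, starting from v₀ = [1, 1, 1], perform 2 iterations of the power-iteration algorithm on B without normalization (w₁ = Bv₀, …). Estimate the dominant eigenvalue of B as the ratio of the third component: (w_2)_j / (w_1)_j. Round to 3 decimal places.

-9.500

B = G − 5I has rows (-6, 7, -4); (5, -3, 7); (-1, -1, -10)
w1 = Bv₀ = ((-6)·1 + 7·1 + (-4)·1; 5·1 + (-3)·1 + 7·1; (-1)·1 + (-1)·1 + (-10)·1) = (-3, 9, -12)
w2 = Bw1 = ((-6)·(-3) + 7·9 + (-4)·(-12); 5·(-3) + (-3)·9 + 7·(-12); (-1)·(-3) + (-1)·9 + (-10)·(-12)) = (129, -126, 114)
Ratio: 114/-12 = -9.500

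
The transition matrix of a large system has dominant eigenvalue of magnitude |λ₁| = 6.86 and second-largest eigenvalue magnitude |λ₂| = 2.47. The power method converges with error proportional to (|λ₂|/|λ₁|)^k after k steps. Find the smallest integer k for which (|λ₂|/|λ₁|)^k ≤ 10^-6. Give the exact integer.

|λ₂/λ₁| = 2.47/6.86 = 0.36006
Need k ≥ ln(10^-6) / ln(0.36006) = -13.8155 / -1.0215 ≈ 13.525
Smallest integer k satisfying the bound: 14

14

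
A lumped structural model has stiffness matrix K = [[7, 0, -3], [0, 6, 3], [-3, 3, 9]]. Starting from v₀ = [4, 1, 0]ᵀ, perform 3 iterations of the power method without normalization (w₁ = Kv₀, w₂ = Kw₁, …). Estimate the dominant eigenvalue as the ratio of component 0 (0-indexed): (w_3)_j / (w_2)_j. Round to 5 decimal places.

8.97758

w1 = Kv₀ = (28, 6, -9)
w2 = Kw1 = (223, 9, -147)
w3 = Kw2 = (2002, -387, -1965)
Ratio at component: 2002 / 223 = 8.97758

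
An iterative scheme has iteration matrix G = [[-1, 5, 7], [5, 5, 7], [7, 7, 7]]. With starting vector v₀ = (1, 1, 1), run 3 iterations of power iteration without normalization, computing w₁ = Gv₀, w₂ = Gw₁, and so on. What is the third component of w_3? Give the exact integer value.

5957

w1 = Gv₀ = (11, 17, 21)
w2 = Gw1 = (221, 287, 343)
w3 = Gw2 = (3615, 4941, 5957)
The requested component of w3 is 5957.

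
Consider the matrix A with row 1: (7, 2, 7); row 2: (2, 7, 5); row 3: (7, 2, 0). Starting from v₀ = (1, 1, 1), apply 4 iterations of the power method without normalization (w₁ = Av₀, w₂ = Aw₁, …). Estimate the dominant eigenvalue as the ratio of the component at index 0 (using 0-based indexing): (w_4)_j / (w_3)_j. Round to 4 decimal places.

w1 = Av₀ = (7·1 + 2·1 + 7·1; 2·1 + 7·1 + 5·1; 7·1 + 2·1 + 0·1) = (16, 14, 9)
w2 = Aw1 = (7·16 + 2·14 + 7·9; 2·16 + 7·14 + 5·9; 7·16 + 2·14 + 0·9) = (203, 175, 140)
w3 = Aw2 = (2751, 2331, 1771)
w4 = Aw3 = (36316, 30674, 23919)
Ratio at component: 36316 / 2751 = 13.2010

13.2010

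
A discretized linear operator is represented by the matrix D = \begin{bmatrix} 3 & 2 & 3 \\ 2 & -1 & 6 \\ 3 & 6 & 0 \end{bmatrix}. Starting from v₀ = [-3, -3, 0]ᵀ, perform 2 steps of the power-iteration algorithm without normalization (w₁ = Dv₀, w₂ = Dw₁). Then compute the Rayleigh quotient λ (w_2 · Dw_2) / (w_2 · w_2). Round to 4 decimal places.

w1 = Dv₀ = (-15, -3, -27)
w2 = Dw1 = (-132, -189, -63)
Dw2 = (-963, -453, -1530)
w2·Dw2 = (-132)·(-963) + (-189)·(-453) + (-63)·(-1530) = 309123; w2·w2 = (-132)·(-132) + (-189)·(-189) + (-63)·(-63) = 57114
λ ≈ 309123/57114 = 5.4124

λ ≈ 5.4124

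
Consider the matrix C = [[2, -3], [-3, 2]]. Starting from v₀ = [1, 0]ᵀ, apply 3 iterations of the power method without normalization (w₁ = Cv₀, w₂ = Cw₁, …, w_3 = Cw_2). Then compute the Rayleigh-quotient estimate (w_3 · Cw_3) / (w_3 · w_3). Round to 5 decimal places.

4.99962

w1 = Cv₀ = (2, -3)
w2 = Cw1 = (13, -12)
w3 = Cw2 = (62, -63)
Cw3 = (313, -312)
w3·Cw3 = 62·313 + (-63)·(-312) = 39062; w3·w3 = 62·62 + (-63)·(-63) = 7813
λ ≈ 39062/7813 = 4.99962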